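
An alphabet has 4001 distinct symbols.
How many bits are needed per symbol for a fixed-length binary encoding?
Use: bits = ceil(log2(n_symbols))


log2(4001) = 11.9661
Bracket: 2^11 = 2048 < 4001 <= 2^12 = 4096
So ceil(log2(4001)) = 12

bits = ceil(log2(4001)) = ceil(11.9661) = 12 bits


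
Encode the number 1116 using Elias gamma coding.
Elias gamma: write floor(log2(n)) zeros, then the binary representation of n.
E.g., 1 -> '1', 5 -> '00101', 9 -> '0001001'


num_bits = floor(log2(1116)) + 1 = 11
leading_zeros = num_bits - 1 = 10
binary(1116) = 10001011100

Elias gamma(1116) = '0000000000' + '10001011100' = 000000000010001011100 (21 bits)


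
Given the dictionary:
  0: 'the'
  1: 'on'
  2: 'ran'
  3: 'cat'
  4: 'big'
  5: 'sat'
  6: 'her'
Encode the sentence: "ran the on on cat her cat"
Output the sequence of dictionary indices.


Look up each word in the dictionary:
  'ran' -> 2
  'the' -> 0
  'on' -> 1
  'on' -> 1
  'cat' -> 3
  'her' -> 6
  'cat' -> 3

Encoded: [2, 0, 1, 1, 3, 6, 3]


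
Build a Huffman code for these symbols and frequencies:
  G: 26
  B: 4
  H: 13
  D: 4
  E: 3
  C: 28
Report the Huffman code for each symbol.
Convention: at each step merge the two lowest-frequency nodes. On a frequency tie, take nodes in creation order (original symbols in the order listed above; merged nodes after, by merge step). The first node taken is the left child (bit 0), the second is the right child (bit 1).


Huffman tree construction:
Step 1: Merge E(3) + B(4) = 7
Step 2: Merge D(4) + (E+B)(7) = 11
Step 3: Merge (D+(E+B))(11) + H(13) = 24
Step 4: Merge ((D+(E+B))+H)(24) + G(26) = 50
Step 5: Merge C(28) + (((D+(E+B))+H)+G)(50) = 78
Read each symbol's code off the tree from the root (left child = 0, right child = 1).

Codes:
  G: 11 (length 2)
  B: 10011 (length 5)
  H: 101 (length 3)
  D: 1000 (length 4)
  E: 10010 (length 5)
  C: 0 (length 1)
Average code length: 170/78 = 2.1795 bits/symbol


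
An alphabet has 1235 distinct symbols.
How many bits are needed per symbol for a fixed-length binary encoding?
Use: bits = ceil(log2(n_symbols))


log2(1235) = 10.2703
Bracket: 2^10 = 1024 < 1235 <= 2^11 = 2048
So ceil(log2(1235)) = 11

bits = ceil(log2(1235)) = ceil(10.2703) = 11 bits


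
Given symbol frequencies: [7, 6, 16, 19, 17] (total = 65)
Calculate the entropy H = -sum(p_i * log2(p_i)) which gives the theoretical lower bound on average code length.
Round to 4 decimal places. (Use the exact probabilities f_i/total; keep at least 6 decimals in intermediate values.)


Per-symbol terms -p_i * log2(p_i) with p_i = f_i/65:
  p = 7/65 = 0.107692: log2(p) = -3.215013, -p*log2(p) = 0.346232
  p = 6/65 = 0.092308: log2(p) = -3.437405, -p*log2(p) = 0.317299
  p = 16/65 = 0.246154: log2(p) = -2.022368, -p*log2(p) = 0.497814
  p = 19/65 = 0.292308: log2(p) = -1.774440, -p*log2(p) = 0.518683
  p = 17/65 = 0.261538: log2(p) = -1.934905, -p*log2(p) = 0.506052
H = 0.346232 + 0.317299 + 0.497814 + 0.518683 + 0.506052 = 2.186080

H = 2.1861 bits/symbol


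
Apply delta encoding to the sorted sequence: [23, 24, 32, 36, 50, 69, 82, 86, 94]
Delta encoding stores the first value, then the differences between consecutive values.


First value: 23
Deltas:
  24 - 23 = 1
  32 - 24 = 8
  36 - 32 = 4
  50 - 36 = 14
  69 - 50 = 19
  82 - 69 = 13
  86 - 82 = 4
  94 - 86 = 8


Delta encoded: [23, 1, 8, 4, 14, 19, 13, 4, 8]


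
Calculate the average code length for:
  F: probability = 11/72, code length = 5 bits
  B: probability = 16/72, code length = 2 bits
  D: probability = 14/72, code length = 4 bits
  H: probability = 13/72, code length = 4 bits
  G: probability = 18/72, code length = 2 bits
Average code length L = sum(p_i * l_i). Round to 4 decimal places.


Weighted contributions p_i * l_i:
  F: (11/72) * 5 = 55/72
  B: (16/72) * 2 = 32/72
  D: (14/72) * 4 = 56/72
  H: (13/72) * 4 = 52/72
  G: (18/72) * 2 = 36/72
Sum = (55 + 32 + 56 + 52 + 36)/72 = 231/72

L = 231/72 = 3.2083 bits/symbol


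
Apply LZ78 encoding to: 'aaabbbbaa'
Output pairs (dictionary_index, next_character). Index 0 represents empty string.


LZ78 encoding steps:
Dictionary: {0: ''}
Step 1: w='' (idx 0), next='a' -> output (0, 'a'), add 'a' as idx 1
Step 2: w='a' (idx 1), next='a' -> output (1, 'a'), add 'aa' as idx 2
Step 3: w='' (idx 0), next='b' -> output (0, 'b'), add 'b' as idx 3
Step 4: w='b' (idx 3), next='b' -> output (3, 'b'), add 'bb' as idx 4
Step 5: w='b' (idx 3), next='a' -> output (3, 'a'), add 'ba' as idx 5
Step 6: w='a' (idx 1), end of input -> output (1, '')


Encoded: [(0, 'a'), (1, 'a'), (0, 'b'), (3, 'b'), (3, 'a'), (1, '')]


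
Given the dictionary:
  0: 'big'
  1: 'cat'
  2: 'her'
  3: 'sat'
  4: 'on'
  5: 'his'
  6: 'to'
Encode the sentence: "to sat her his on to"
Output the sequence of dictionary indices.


Look up each word in the dictionary:
  'to' -> 6
  'sat' -> 3
  'her' -> 2
  'his' -> 5
  'on' -> 4
  'to' -> 6

Encoded: [6, 3, 2, 5, 4, 6]


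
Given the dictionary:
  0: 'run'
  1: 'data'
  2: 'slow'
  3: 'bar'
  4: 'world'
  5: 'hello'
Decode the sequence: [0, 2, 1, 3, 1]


Look up each index in the dictionary:
  0 -> 'run'
  2 -> 'slow'
  1 -> 'data'
  3 -> 'bar'
  1 -> 'data'

Decoded: "run slow data bar data"


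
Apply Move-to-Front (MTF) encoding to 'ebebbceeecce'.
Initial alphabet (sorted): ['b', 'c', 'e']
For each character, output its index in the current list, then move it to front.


MTF encoding:
'e': index 2 in ['b', 'c', 'e'] -> ['e', 'b', 'c']
'b': index 1 in ['e', 'b', 'c'] -> ['b', 'e', 'c']
'e': index 1 in ['b', 'e', 'c'] -> ['e', 'b', 'c']
'b': index 1 in ['e', 'b', 'c'] -> ['b', 'e', 'c']
'b': index 0 in ['b', 'e', 'c'] -> ['b', 'e', 'c']
'c': index 2 in ['b', 'e', 'c'] -> ['c', 'b', 'e']
'e': index 2 in ['c', 'b', 'e'] -> ['e', 'c', 'b']
'e': index 0 in ['e', 'c', 'b'] -> ['e', 'c', 'b']
'e': index 0 in ['e', 'c', 'b'] -> ['e', 'c', 'b']
'c': index 1 in ['e', 'c', 'b'] -> ['c', 'e', 'b']
'c': index 0 in ['c', 'e', 'b'] -> ['c', 'e', 'b']
'e': index 1 in ['c', 'e', 'b'] -> ['e', 'c', 'b']


Output: [2, 1, 1, 1, 0, 2, 2, 0, 0, 1, 0, 1]


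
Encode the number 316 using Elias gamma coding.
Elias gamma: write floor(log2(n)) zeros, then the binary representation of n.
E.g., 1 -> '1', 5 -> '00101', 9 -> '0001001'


num_bits = floor(log2(316)) + 1 = 9
leading_zeros = num_bits - 1 = 8
binary(316) = 100111100

Elias gamma(316) = '00000000' + '100111100' = 00000000100111100 (17 bits)


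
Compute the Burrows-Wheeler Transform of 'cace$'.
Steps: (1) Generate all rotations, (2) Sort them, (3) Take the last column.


Rotations (sorted):
  0: $cace -> last char: e
  1: ace$c -> last char: c
  2: cace$ -> last char: $
  3: ce$ca -> last char: a
  4: e$cac -> last char: c


BWT = ec$ac


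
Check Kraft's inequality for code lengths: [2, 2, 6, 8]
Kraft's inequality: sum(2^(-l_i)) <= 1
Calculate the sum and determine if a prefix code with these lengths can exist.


Sum = 2^(-2) + 2^(-2) + 2^(-6) + 2^(-8)
    = 0.25 + 0.25 + 0.015625 + 0.00390625
    = 133/256 = 0.51953125
Since 0.51953125 <= 1, Kraft's inequality IS satisfied.
A prefix code with these lengths CAN exist.

Kraft sum = 0.51953125. Satisfied.


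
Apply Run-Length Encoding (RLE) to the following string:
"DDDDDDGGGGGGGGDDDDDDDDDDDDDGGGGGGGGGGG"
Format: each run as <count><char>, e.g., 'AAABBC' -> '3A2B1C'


Scanning runs left to right:
  i=0: run of 'D' x 6 -> '6D'
  i=6: run of 'G' x 8 -> '8G'
  i=14: run of 'D' x 13 -> '13D'
  i=27: run of 'G' x 11 -> '11G'

RLE = 6D8G13D11G


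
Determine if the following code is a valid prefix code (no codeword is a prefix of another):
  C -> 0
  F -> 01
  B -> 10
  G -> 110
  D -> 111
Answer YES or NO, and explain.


Checking each pair (does one codeword prefix another?):
  C='0' vs F='01': prefix -- VIOLATION

NO -- this is NOT a valid prefix code. C (0) is a prefix of F (01).


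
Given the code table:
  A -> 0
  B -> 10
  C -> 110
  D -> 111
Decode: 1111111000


Decoding:
111 -> D
111 -> D
10 -> B
0 -> A
0 -> A


Result: DDBAA


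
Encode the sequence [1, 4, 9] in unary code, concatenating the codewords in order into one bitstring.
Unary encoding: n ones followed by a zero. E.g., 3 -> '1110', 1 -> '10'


Encode each number as n ones followed by a terminating 0:
  1 -> 10 (2 bits)
  4 -> 11110 (5 bits)
  9 -> 1111111110 (10 bits)
Total length = 2 + 5 + 10 = 17 bits.

Unary([1, 4, 9]) = 10111101111111110 (17 bits)


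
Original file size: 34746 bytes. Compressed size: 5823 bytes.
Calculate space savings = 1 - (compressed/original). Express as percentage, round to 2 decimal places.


ratio = compressed/original = 5823/34746 = 0.167588
savings = 1 - ratio = 1 - 0.167588 = 0.832412
as a percentage: 0.832412 * 100 = 83.24%

Space savings = 1 - 5823/34746 = 83.24%


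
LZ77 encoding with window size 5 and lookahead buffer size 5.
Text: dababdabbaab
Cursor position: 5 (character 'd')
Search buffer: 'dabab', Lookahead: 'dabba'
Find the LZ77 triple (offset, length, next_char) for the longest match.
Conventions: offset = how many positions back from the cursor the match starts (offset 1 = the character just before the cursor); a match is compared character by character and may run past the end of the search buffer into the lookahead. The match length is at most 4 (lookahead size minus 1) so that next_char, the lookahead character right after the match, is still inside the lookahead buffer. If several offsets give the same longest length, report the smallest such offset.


Try each offset into the search buffer:
  offset=1 (pos 4, char 'b'): match length 0
  offset=2 (pos 3, char 'a'): match length 0
  offset=3 (pos 2, char 'b'): match length 0
  offset=4 (pos 1, char 'a'): match length 0
  offset=5 (pos 0, char 'd'): match length 3
Longest match has length 3 at offset 5.
next_char = character at position 5 + 3 = 8 -> 'b'

Best match: offset=5, length=3 (matching 'dab' starting at position 0)
LZ77 triple: (5, 3, 'b')


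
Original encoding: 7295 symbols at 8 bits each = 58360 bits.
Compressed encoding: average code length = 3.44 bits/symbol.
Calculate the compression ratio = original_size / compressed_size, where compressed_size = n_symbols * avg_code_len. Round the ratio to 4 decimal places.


original_size = n_symbols * orig_bits = 7295 * 8 = 58360 bits
compressed_size = n_symbols * avg_code_len = 7295 * 3.44 = 25094.8 bits
ratio = original_size / compressed_size = 58360 / 25094.8 = 2.3256

Compression ratio = 2.3256


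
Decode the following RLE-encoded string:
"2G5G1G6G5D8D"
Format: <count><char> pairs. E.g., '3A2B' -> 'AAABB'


Expanding each <count><char> pair:
  2G -> 'GG'
  5G -> 'GGGGG'
  1G -> 'G'
  6G -> 'GGGGGG'
  5D -> 'DDDDD'
  8D -> 'DDDDDDDD'

Decoded = GGGGGGGGGGGGGGDDDDDDDDDDDDD


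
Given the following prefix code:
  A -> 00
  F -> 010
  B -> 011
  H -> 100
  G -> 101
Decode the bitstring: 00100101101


Decoding step by step:
Bits 00 -> A
Bits 100 -> H
Bits 101 -> G
Bits 101 -> G


Decoded message: AHGG


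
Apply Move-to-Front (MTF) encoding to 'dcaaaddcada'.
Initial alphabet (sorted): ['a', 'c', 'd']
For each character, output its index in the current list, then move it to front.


MTF encoding:
'd': index 2 in ['a', 'c', 'd'] -> ['d', 'a', 'c']
'c': index 2 in ['d', 'a', 'c'] -> ['c', 'd', 'a']
'a': index 2 in ['c', 'd', 'a'] -> ['a', 'c', 'd']
'a': index 0 in ['a', 'c', 'd'] -> ['a', 'c', 'd']
'a': index 0 in ['a', 'c', 'd'] -> ['a', 'c', 'd']
'd': index 2 in ['a', 'c', 'd'] -> ['d', 'a', 'c']
'd': index 0 in ['d', 'a', 'c'] -> ['d', 'a', 'c']
'c': index 2 in ['d', 'a', 'c'] -> ['c', 'd', 'a']
'a': index 2 in ['c', 'd', 'a'] -> ['a', 'c', 'd']
'd': index 2 in ['a', 'c', 'd'] -> ['d', 'a', 'c']
'a': index 1 in ['d', 'a', 'c'] -> ['a', 'd', 'c']


Output: [2, 2, 2, 0, 0, 2, 0, 2, 2, 2, 1]


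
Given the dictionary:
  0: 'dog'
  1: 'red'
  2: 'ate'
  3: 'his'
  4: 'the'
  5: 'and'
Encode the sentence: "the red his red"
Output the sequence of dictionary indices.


Look up each word in the dictionary:
  'the' -> 4
  'red' -> 1
  'his' -> 3
  'red' -> 1

Encoded: [4, 1, 3, 1]


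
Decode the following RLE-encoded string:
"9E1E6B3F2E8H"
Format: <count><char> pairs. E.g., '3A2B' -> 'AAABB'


Expanding each <count><char> pair:
  9E -> 'EEEEEEEEE'
  1E -> 'E'
  6B -> 'BBBBBB'
  3F -> 'FFF'
  2E -> 'EE'
  8H -> 'HHHHHHHH'

Decoded = EEEEEEEEEEBBBBBBFFFEEHHHHHHHH


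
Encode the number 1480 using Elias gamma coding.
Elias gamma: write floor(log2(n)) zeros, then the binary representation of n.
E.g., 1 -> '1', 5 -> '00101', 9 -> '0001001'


num_bits = floor(log2(1480)) + 1 = 11
leading_zeros = num_bits - 1 = 10
binary(1480) = 10111001000

Elias gamma(1480) = '0000000000' + '10111001000' = 000000000010111001000 (21 bits)


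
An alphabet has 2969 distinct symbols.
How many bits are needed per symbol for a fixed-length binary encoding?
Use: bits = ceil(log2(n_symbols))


log2(2969) = 11.5358
Bracket: 2^11 = 2048 < 2969 <= 2^12 = 4096
So ceil(log2(2969)) = 12

bits = ceil(log2(2969)) = ceil(11.5358) = 12 bits


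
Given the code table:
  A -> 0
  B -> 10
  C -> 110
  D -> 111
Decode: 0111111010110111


Decoding:
0 -> A
111 -> D
111 -> D
0 -> A
10 -> B
110 -> C
111 -> D


Result: ADDABCD


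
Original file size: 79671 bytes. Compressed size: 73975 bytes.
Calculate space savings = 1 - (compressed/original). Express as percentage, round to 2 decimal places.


ratio = compressed/original = 73975/79671 = 0.928506
savings = 1 - ratio = 1 - 0.928506 = 0.071494
as a percentage: 0.071494 * 100 = 7.15%

Space savings = 1 - 73975/79671 = 7.15%


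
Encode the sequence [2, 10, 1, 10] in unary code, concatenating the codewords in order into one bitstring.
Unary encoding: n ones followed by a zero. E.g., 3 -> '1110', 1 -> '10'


Encode each number as n ones followed by a terminating 0:
  2 -> 110 (3 bits)
  10 -> 11111111110 (11 bits)
  1 -> 10 (2 bits)
  10 -> 11111111110 (11 bits)
Total length = 3 + 11 + 2 + 11 = 27 bits.

Unary([2, 10, 1, 10]) = 110111111111101011111111110 (27 bits)


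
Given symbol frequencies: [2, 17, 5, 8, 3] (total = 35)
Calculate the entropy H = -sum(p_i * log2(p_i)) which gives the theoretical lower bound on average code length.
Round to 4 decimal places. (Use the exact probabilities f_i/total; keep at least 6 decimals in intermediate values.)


Per-symbol terms -p_i * log2(p_i) with p_i = f_i/35:
  p = 2/35 = 0.057143: log2(p) = -4.129283, -p*log2(p) = 0.235959
  p = 17/35 = 0.485714: log2(p) = -1.041820, -p*log2(p) = 0.506027
  p = 5/35 = 0.142857: log2(p) = -2.807355, -p*log2(p) = 0.401051
  p = 8/35 = 0.228571: log2(p) = -2.129283, -p*log2(p) = 0.486693
  p = 3/35 = 0.085714: log2(p) = -3.544321, -p*log2(p) = 0.303799
H = 0.235959 + 0.506027 + 0.401051 + 0.486693 + 0.303799 = 1.933529

H = 1.9335 bits/symbol


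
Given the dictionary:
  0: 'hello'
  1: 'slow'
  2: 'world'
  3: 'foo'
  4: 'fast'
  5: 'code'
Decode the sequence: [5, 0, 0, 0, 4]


Look up each index in the dictionary:
  5 -> 'code'
  0 -> 'hello'
  0 -> 'hello'
  0 -> 'hello'
  4 -> 'fast'

Decoded: "code hello hello hello fast"


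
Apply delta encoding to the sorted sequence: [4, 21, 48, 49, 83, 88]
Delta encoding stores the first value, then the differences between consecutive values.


First value: 4
Deltas:
  21 - 4 = 17
  48 - 21 = 27
  49 - 48 = 1
  83 - 49 = 34
  88 - 83 = 5


Delta encoded: [4, 17, 27, 1, 34, 5]


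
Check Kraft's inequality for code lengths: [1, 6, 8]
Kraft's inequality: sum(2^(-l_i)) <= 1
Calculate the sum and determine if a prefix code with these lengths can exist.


Sum = 2^(-1) + 2^(-6) + 2^(-8)
    = 0.5 + 0.015625 + 0.00390625
    = 133/256 = 0.51953125
Since 0.51953125 <= 1, Kraft's inequality IS satisfied.
A prefix code with these lengths CAN exist.

Kraft sum = 0.51953125. Satisfied.


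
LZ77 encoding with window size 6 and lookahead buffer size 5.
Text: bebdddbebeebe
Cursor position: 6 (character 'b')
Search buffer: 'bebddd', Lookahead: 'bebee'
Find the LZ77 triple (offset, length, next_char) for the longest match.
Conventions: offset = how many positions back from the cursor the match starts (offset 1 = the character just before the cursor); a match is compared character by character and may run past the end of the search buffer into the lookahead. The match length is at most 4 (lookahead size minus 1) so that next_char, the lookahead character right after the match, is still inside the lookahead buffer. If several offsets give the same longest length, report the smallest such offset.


Try each offset into the search buffer:
  offset=1 (pos 5, char 'd'): match length 0
  offset=2 (pos 4, char 'd'): match length 0
  offset=3 (pos 3, char 'd'): match length 0
  offset=4 (pos 2, char 'b'): match length 1
  offset=5 (pos 1, char 'e'): match length 0
  offset=6 (pos 0, char 'b'): match length 3
Longest match has length 3 at offset 6.
next_char = character at position 6 + 3 = 9 -> 'e'

Best match: offset=6, length=3 (matching 'beb' starting at position 0)
LZ77 triple: (6, 3, 'e')


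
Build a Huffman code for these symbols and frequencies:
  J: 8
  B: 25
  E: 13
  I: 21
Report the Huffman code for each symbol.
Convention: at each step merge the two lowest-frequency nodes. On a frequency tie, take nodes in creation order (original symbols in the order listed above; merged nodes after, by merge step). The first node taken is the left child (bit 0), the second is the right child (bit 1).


Huffman tree construction:
Step 1: Merge J(8) + E(13) = 21
Step 2: Merge I(21) + (J+E)(21) = 42
Step 3: Merge B(25) + (I+(J+E))(42) = 67
Read each symbol's code off the tree from the root (left child = 0, right child = 1).

Codes:
  J: 110 (length 3)
  B: 0 (length 1)
  E: 111 (length 3)
  I: 10 (length 2)
Average code length: 130/67 = 1.9403 bits/symbol


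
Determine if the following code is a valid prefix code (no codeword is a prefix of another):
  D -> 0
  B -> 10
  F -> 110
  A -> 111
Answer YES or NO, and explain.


Checking each pair (does one codeword prefix another?):
  D='0' vs B='10': no prefix
  D='0' vs F='110': no prefix
  D='0' vs A='111': no prefix
  B='10' vs D='0': no prefix
  B='10' vs F='110': no prefix
  B='10' vs A='111': no prefix
  F='110' vs D='0': no prefix
  F='110' vs B='10': no prefix
  F='110' vs A='111': no prefix
  A='111' vs D='0': no prefix
  A='111' vs B='10': no prefix
  A='111' vs F='110': no prefix
No violation found over all pairs.

YES -- this is a valid prefix code. No codeword is a prefix of any other codeword.


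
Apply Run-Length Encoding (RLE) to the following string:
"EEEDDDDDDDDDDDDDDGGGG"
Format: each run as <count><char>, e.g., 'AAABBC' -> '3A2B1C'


Scanning runs left to right:
  i=0: run of 'E' x 3 -> '3E'
  i=3: run of 'D' x 14 -> '14D'
  i=17: run of 'G' x 4 -> '4G'

RLE = 3E14D4G


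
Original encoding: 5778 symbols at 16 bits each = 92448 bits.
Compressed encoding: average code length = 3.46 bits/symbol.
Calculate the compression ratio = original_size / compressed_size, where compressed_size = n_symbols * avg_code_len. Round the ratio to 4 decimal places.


original_size = n_symbols * orig_bits = 5778 * 16 = 92448 bits
compressed_size = n_symbols * avg_code_len = 5778 * 3.46 = 19991.88 bits
ratio = original_size / compressed_size = 92448 / 19991.88 = 4.6243

Compression ratio = 4.6243


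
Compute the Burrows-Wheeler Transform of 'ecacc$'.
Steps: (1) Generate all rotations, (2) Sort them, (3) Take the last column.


Rotations (sorted):
  0: $ecacc -> last char: c
  1: acc$ec -> last char: c
  2: c$ecac -> last char: c
  3: cacc$e -> last char: e
  4: cc$eca -> last char: a
  5: ecacc$ -> last char: $


BWT = cccea$


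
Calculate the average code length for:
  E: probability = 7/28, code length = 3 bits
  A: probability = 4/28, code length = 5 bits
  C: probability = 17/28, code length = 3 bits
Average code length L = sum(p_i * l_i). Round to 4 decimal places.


Weighted contributions p_i * l_i:
  E: (7/28) * 3 = 21/28
  A: (4/28) * 5 = 20/28
  C: (17/28) * 3 = 51/28
Sum = (21 + 20 + 51)/28 = 92/28

L = 92/28 = 3.2857 bits/symbol


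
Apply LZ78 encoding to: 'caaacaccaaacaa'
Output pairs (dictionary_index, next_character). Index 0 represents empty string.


LZ78 encoding steps:
Dictionary: {0: ''}
Step 1: w='' (idx 0), next='c' -> output (0, 'c'), add 'c' as idx 1
Step 2: w='' (idx 0), next='a' -> output (0, 'a'), add 'a' as idx 2
Step 3: w='a' (idx 2), next='a' -> output (2, 'a'), add 'aa' as idx 3
Step 4: w='c' (idx 1), next='a' -> output (1, 'a'), add 'ca' as idx 4
Step 5: w='c' (idx 1), next='c' -> output (1, 'c'), add 'cc' as idx 5
Step 6: w='aa' (idx 3), next='a' -> output (3, 'a'), add 'aaa' as idx 6
Step 7: w='ca' (idx 4), next='a' -> output (4, 'a'), add 'caa' as idx 7


Encoded: [(0, 'c'), (0, 'a'), (2, 'a'), (1, 'a'), (1, 'c'), (3, 'a'), (4, 'a')]


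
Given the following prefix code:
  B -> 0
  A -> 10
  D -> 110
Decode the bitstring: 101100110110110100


Decoding step by step:
Bits 10 -> A
Bits 110 -> D
Bits 0 -> B
Bits 110 -> D
Bits 110 -> D
Bits 110 -> D
Bits 10 -> A
Bits 0 -> B


Decoded message: ADBDDDAB


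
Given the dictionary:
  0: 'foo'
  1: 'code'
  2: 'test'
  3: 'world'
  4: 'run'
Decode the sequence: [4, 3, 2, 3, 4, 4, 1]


Look up each index in the dictionary:
  4 -> 'run'
  3 -> 'world'
  2 -> 'test'
  3 -> 'world'
  4 -> 'run'
  4 -> 'run'
  1 -> 'code'

Decoded: "run world test world run run code"


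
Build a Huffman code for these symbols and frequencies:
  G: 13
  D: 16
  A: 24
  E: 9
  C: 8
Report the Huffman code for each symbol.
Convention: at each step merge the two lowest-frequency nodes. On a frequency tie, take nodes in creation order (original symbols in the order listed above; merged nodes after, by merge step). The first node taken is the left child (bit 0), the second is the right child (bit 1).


Huffman tree construction:
Step 1: Merge C(8) + E(9) = 17
Step 2: Merge G(13) + D(16) = 29
Step 3: Merge (C+E)(17) + A(24) = 41
Step 4: Merge (G+D)(29) + ((C+E)+A)(41) = 70
Read each symbol's code off the tree from the root (left child = 0, right child = 1).

Codes:
  G: 00 (length 2)
  D: 01 (length 2)
  A: 11 (length 2)
  E: 101 (length 3)
  C: 100 (length 3)
Average code length: 157/70 = 2.2429 bits/symbol


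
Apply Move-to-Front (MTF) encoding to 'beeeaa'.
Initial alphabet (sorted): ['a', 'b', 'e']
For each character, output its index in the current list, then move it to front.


MTF encoding:
'b': index 1 in ['a', 'b', 'e'] -> ['b', 'a', 'e']
'e': index 2 in ['b', 'a', 'e'] -> ['e', 'b', 'a']
'e': index 0 in ['e', 'b', 'a'] -> ['e', 'b', 'a']
'e': index 0 in ['e', 'b', 'a'] -> ['e', 'b', 'a']
'a': index 2 in ['e', 'b', 'a'] -> ['a', 'e', 'b']
'a': index 0 in ['a', 'e', 'b'] -> ['a', 'e', 'b']


Output: [1, 2, 0, 0, 2, 0]


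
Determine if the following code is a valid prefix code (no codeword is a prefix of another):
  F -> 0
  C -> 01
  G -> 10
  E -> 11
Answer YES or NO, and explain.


Checking each pair (does one codeword prefix another?):
  F='0' vs C='01': prefix -- VIOLATION

NO -- this is NOT a valid prefix code. F (0) is a prefix of C (01).


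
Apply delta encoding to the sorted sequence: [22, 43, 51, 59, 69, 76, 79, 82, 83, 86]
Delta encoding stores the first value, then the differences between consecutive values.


First value: 22
Deltas:
  43 - 22 = 21
  51 - 43 = 8
  59 - 51 = 8
  69 - 59 = 10
  76 - 69 = 7
  79 - 76 = 3
  82 - 79 = 3
  83 - 82 = 1
  86 - 83 = 3


Delta encoded: [22, 21, 8, 8, 10, 7, 3, 3, 1, 3]


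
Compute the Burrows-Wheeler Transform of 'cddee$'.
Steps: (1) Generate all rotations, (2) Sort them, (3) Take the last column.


Rotations (sorted):
  0: $cddee -> last char: e
  1: cddee$ -> last char: $
  2: ddee$c -> last char: c
  3: dee$cd -> last char: d
  4: e$cdde -> last char: e
  5: ee$cdd -> last char: d


BWT = e$cded


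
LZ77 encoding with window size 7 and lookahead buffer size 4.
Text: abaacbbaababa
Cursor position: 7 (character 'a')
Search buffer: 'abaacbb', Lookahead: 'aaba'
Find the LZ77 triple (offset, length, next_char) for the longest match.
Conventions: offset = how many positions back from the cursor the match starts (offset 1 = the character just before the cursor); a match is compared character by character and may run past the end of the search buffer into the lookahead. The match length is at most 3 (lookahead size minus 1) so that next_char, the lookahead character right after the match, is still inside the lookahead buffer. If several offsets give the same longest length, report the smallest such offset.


Try each offset into the search buffer:
  offset=1 (pos 6, char 'b'): match length 0
  offset=2 (pos 5, char 'b'): match length 0
  offset=3 (pos 4, char 'c'): match length 0
  offset=4 (pos 3, char 'a'): match length 1
  offset=5 (pos 2, char 'a'): match length 2
  offset=6 (pos 1, char 'b'): match length 0
  offset=7 (pos 0, char 'a'): match length 1
Longest match has length 2 at offset 5.
next_char = character at position 7 + 2 = 9 -> 'b'

Best match: offset=5, length=2 (matching 'aa' starting at position 2)
LZ77 triple: (5, 2, 'b')


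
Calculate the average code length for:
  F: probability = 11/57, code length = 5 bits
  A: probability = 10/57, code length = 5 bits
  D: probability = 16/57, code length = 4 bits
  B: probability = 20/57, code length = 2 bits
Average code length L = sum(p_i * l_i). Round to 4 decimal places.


Weighted contributions p_i * l_i:
  F: (11/57) * 5 = 55/57
  A: (10/57) * 5 = 50/57
  D: (16/57) * 4 = 64/57
  B: (20/57) * 2 = 40/57
Sum = (55 + 50 + 64 + 40)/57 = 209/57

L = 209/57 = 3.6667 bits/symbol


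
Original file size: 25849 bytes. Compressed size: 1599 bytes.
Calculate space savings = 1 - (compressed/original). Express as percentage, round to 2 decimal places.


ratio = compressed/original = 1599/25849 = 0.061859
savings = 1 - ratio = 1 - 0.061859 = 0.938141
as a percentage: 0.938141 * 100 = 93.81%

Space savings = 1 - 1599/25849 = 93.81%


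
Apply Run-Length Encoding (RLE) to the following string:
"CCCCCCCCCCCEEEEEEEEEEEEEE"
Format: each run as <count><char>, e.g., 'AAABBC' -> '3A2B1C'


Scanning runs left to right:
  i=0: run of 'C' x 11 -> '11C'
  i=11: run of 'E' x 14 -> '14E'

RLE = 11C14E


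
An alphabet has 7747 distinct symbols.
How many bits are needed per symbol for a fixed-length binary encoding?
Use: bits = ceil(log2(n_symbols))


log2(7747) = 12.9194
Bracket: 2^12 = 4096 < 7747 <= 2^13 = 8192
So ceil(log2(7747)) = 13

bits = ceil(log2(7747)) = ceil(12.9194) = 13 bits


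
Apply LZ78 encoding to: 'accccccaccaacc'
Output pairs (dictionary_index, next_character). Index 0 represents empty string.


LZ78 encoding steps:
Dictionary: {0: ''}
Step 1: w='' (idx 0), next='a' -> output (0, 'a'), add 'a' as idx 1
Step 2: w='' (idx 0), next='c' -> output (0, 'c'), add 'c' as idx 2
Step 3: w='c' (idx 2), next='c' -> output (2, 'c'), add 'cc' as idx 3
Step 4: w='cc' (idx 3), next='c' -> output (3, 'c'), add 'ccc' as idx 4
Step 5: w='a' (idx 1), next='c' -> output (1, 'c'), add 'ac' as idx 5
Step 6: w='c' (idx 2), next='a' -> output (2, 'a'), add 'ca' as idx 6
Step 7: w='ac' (idx 5), next='c' -> output (5, 'c'), add 'acc' as idx 7


Encoded: [(0, 'a'), (0, 'c'), (2, 'c'), (3, 'c'), (1, 'c'), (2, 'a'), (5, 'c')]


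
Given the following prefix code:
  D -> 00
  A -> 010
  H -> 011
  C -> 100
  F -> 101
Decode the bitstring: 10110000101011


Decoding step by step:
Bits 101 -> F
Bits 100 -> C
Bits 00 -> D
Bits 101 -> F
Bits 011 -> H


Decoded message: FCDFH


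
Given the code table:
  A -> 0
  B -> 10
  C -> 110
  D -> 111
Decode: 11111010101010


Decoding:
111 -> D
110 -> C
10 -> B
10 -> B
10 -> B
10 -> B


Result: DCBBBB


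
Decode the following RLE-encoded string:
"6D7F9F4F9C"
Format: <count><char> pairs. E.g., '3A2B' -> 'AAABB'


Expanding each <count><char> pair:
  6D -> 'DDDDDD'
  7F -> 'FFFFFFF'
  9F -> 'FFFFFFFFF'
  4F -> 'FFFF'
  9C -> 'CCCCCCCCC'

Decoded = DDDDDDFFFFFFFFFFFFFFFFFFFFCCCCCCCCC


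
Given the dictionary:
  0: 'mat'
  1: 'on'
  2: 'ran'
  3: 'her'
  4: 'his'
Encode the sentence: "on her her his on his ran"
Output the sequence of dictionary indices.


Look up each word in the dictionary:
  'on' -> 1
  'her' -> 3
  'her' -> 3
  'his' -> 4
  'on' -> 1
  'his' -> 4
  'ran' -> 2

Encoded: [1, 3, 3, 4, 1, 4, 2]


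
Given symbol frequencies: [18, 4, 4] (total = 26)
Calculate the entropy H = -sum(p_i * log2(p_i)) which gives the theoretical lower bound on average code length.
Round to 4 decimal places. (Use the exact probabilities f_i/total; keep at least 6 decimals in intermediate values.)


Per-symbol terms -p_i * log2(p_i) with p_i = f_i/26:
  p = 18/26 = 0.692308: log2(p) = -0.530515, -p*log2(p) = 0.367279
  p = 4/26 = 0.153846: log2(p) = -2.700440, -p*log2(p) = 0.415452
  p = 4/26 = 0.153846: log2(p) = -2.700440, -p*log2(p) = 0.415452
H = 0.367279 + 0.415452 + 0.415452 = 1.198183

H = 1.1982 bits/symbol


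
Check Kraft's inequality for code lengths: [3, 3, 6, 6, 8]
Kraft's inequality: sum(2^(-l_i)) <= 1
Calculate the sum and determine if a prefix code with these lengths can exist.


Sum = 2^(-3) + 2^(-3) + 2^(-6) + 2^(-6) + 2^(-8)
    = 0.125 + 0.125 + 0.015625 + 0.015625 + 0.00390625
    = 73/256 = 0.28515625
Since 0.28515625 <= 1, Kraft's inequality IS satisfied.
A prefix code with these lengths CAN exist.

Kraft sum = 0.28515625. Satisfied.


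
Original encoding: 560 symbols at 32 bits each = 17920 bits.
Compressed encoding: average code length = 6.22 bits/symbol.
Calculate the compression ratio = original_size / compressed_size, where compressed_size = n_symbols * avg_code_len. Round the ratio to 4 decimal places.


original_size = n_symbols * orig_bits = 560 * 32 = 17920 bits
compressed_size = n_symbols * avg_code_len = 560 * 6.22 = 3483.2 bits
ratio = original_size / compressed_size = 17920 / 3483.2 = 5.1447

Compression ratio = 5.1447


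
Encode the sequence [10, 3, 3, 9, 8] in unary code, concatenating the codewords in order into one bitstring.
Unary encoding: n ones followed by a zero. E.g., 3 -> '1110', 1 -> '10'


Encode each number as n ones followed by a terminating 0:
  10 -> 11111111110 (11 bits)
  3 -> 1110 (4 bits)
  3 -> 1110 (4 bits)
  9 -> 1111111110 (10 bits)
  8 -> 111111110 (9 bits)
Total length = 11 + 4 + 4 + 10 + 9 = 38 bits.

Unary([10, 3, 3, 9, 8]) = 11111111110111011101111111110111111110 (38 bits)


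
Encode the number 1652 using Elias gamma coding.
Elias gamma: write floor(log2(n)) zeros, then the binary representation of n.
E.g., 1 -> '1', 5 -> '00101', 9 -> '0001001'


num_bits = floor(log2(1652)) + 1 = 11
leading_zeros = num_bits - 1 = 10
binary(1652) = 11001110100

Elias gamma(1652) = '0000000000' + '11001110100' = 000000000011001110100 (21 bits)


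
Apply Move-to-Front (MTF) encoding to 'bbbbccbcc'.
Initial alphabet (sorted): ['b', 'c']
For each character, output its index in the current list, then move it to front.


MTF encoding:
'b': index 0 in ['b', 'c'] -> ['b', 'c']
'b': index 0 in ['b', 'c'] -> ['b', 'c']
'b': index 0 in ['b', 'c'] -> ['b', 'c']
'b': index 0 in ['b', 'c'] -> ['b', 'c']
'c': index 1 in ['b', 'c'] -> ['c', 'b']
'c': index 0 in ['c', 'b'] -> ['c', 'b']
'b': index 1 in ['c', 'b'] -> ['b', 'c']
'c': index 1 in ['b', 'c'] -> ['c', 'b']
'c': index 0 in ['c', 'b'] -> ['c', 'b']


Output: [0, 0, 0, 0, 1, 0, 1, 1, 0]


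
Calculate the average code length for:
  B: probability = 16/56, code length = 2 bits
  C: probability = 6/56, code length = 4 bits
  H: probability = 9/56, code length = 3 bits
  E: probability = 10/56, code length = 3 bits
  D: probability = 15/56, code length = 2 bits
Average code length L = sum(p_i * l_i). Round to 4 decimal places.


Weighted contributions p_i * l_i:
  B: (16/56) * 2 = 32/56
  C: (6/56) * 4 = 24/56
  H: (9/56) * 3 = 27/56
  E: (10/56) * 3 = 30/56
  D: (15/56) * 2 = 30/56
Sum = (32 + 24 + 27 + 30 + 30)/56 = 143/56

L = 143/56 = 2.5536 bits/symbol


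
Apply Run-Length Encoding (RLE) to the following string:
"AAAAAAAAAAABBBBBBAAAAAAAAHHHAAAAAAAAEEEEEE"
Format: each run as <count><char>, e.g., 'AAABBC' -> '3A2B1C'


Scanning runs left to right:
  i=0: run of 'A' x 11 -> '11A'
  i=11: run of 'B' x 6 -> '6B'
  i=17: run of 'A' x 8 -> '8A'
  i=25: run of 'H' x 3 -> '3H'
  i=28: run of 'A' x 8 -> '8A'
  i=36: run of 'E' x 6 -> '6E'

RLE = 11A6B8A3H8A6E


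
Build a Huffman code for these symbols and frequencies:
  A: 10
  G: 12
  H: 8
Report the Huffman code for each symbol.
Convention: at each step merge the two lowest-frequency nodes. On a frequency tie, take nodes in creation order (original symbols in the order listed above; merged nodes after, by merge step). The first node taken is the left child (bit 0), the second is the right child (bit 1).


Huffman tree construction:
Step 1: Merge H(8) + A(10) = 18
Step 2: Merge G(12) + (H+A)(18) = 30
Read each symbol's code off the tree from the root (left child = 0, right child = 1).

Codes:
  A: 11 (length 2)
  G: 0 (length 1)
  H: 10 (length 2)
Average code length: 48/30 = 1.6000 bits/symbol


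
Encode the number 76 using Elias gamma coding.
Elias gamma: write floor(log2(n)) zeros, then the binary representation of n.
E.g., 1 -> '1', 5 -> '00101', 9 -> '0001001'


num_bits = floor(log2(76)) + 1 = 7
leading_zeros = num_bits - 1 = 6
binary(76) = 1001100

Elias gamma(76) = '000000' + '1001100' = 0000001001100 (13 bits)


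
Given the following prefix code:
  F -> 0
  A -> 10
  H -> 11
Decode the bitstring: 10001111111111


Decoding step by step:
Bits 10 -> A
Bits 0 -> F
Bits 0 -> F
Bits 11 -> H
Bits 11 -> H
Bits 11 -> H
Bits 11 -> H
Bits 11 -> H


Decoded message: AFFHHHHH


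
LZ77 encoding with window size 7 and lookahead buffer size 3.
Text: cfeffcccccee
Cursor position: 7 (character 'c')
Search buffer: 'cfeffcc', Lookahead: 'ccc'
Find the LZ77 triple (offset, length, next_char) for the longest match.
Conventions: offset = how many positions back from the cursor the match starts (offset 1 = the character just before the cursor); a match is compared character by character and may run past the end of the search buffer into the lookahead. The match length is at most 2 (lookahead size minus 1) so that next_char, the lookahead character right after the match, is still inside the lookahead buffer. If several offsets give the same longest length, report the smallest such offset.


Try each offset into the search buffer:
  offset=1 (pos 6, char 'c'): match length 2
  offset=2 (pos 5, char 'c'): match length 2
  offset=3 (pos 4, char 'f'): match length 0
  offset=4 (pos 3, char 'f'): match length 0
  offset=5 (pos 2, char 'e'): match length 0
  offset=6 (pos 1, char 'f'): match length 0
  offset=7 (pos 0, char 'c'): match length 1
Longest match has length 2, found at offsets 1, 2; take the smallest, offset 1.
next_char = character at position 7 + 2 = 9 -> 'c'

Best match: offset=1, length=2 (matching 'cc' starting at position 6)
LZ77 triple: (1, 2, 'c')


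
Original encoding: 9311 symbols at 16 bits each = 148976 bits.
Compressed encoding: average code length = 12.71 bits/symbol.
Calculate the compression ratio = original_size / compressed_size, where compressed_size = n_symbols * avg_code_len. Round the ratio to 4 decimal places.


original_size = n_symbols * orig_bits = 9311 * 16 = 148976 bits
compressed_size = n_symbols * avg_code_len = 9311 * 12.71 = 118342.81 bits
ratio = original_size / compressed_size = 148976 / 118342.81 = 1.2589

Compression ratio = 1.2589


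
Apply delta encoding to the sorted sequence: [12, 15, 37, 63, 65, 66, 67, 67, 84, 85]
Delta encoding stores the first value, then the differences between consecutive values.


First value: 12
Deltas:
  15 - 12 = 3
  37 - 15 = 22
  63 - 37 = 26
  65 - 63 = 2
  66 - 65 = 1
  67 - 66 = 1
  67 - 67 = 0
  84 - 67 = 17
  85 - 84 = 1


Delta encoded: [12, 3, 22, 26, 2, 1, 1, 0, 17, 1]


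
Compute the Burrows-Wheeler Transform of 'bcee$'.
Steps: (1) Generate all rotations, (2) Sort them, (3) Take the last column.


Rotations (sorted):
  0: $bcee -> last char: e
  1: bcee$ -> last char: $
  2: cee$b -> last char: b
  3: e$bce -> last char: e
  4: ee$bc -> last char: c


BWT = e$bec


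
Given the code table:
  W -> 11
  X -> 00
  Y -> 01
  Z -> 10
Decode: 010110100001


Decoding:
01 -> Y
01 -> Y
10 -> Z
10 -> Z
00 -> X
01 -> Y


Result: YYZZXY


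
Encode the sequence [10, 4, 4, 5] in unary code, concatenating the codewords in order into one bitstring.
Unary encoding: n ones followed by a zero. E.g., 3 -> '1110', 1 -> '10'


Encode each number as n ones followed by a terminating 0:
  10 -> 11111111110 (11 bits)
  4 -> 11110 (5 bits)
  4 -> 11110 (5 bits)
  5 -> 111110 (6 bits)
Total length = 11 + 5 + 5 + 6 = 27 bits.

Unary([10, 4, 4, 5]) = 111111111101111011110111110 (27 bits)


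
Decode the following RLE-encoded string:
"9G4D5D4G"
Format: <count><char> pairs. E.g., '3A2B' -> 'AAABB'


Expanding each <count><char> pair:
  9G -> 'GGGGGGGGG'
  4D -> 'DDDD'
  5D -> 'DDDDD'
  4G -> 'GGGG'

Decoded = GGGGGGGGGDDDDDDDDDGGGG


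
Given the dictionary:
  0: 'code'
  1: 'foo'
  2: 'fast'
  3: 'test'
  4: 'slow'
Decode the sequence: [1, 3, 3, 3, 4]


Look up each index in the dictionary:
  1 -> 'foo'
  3 -> 'test'
  3 -> 'test'
  3 -> 'test'
  4 -> 'slow'

Decoded: "foo test test test slow"


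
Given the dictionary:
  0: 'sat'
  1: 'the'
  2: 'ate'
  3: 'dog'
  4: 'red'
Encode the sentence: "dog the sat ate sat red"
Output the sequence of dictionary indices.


Look up each word in the dictionary:
  'dog' -> 3
  'the' -> 1
  'sat' -> 0
  'ate' -> 2
  'sat' -> 0
  'red' -> 4

Encoded: [3, 1, 0, 2, 0, 4]


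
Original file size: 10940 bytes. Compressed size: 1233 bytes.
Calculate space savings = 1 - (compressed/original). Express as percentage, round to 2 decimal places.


ratio = compressed/original = 1233/10940 = 0.112706
savings = 1 - ratio = 1 - 0.112706 = 0.887294
as a percentage: 0.887294 * 100 = 88.73%

Space savings = 1 - 1233/10940 = 88.73%


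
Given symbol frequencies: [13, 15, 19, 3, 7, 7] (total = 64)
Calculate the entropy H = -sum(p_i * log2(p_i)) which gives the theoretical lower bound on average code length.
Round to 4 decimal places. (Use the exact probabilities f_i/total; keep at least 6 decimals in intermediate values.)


Per-symbol terms -p_i * log2(p_i) with p_i = f_i/64:
  p = 13/64 = 0.203125: log2(p) = -2.299560, -p*log2(p) = 0.467098
  p = 15/64 = 0.234375: log2(p) = -2.093109, -p*log2(p) = 0.490573
  p = 19/64 = 0.296875: log2(p) = -1.752072, -p*log2(p) = 0.520147
  p = 3/64 = 0.046875: log2(p) = -4.415037, -p*log2(p) = 0.206955
  p = 7/64 = 0.109375: log2(p) = -3.192645, -p*log2(p) = 0.349196
  p = 7/64 = 0.109375: log2(p) = -3.192645, -p*log2(p) = 0.349196
H = 0.467098 + 0.490573 + 0.520147 + 0.206955 + 0.349196 + 0.349196 = 2.383165

H = 2.3832 bits/symbol


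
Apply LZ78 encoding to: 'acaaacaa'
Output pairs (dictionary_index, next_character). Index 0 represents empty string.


LZ78 encoding steps:
Dictionary: {0: ''}
Step 1: w='' (idx 0), next='a' -> output (0, 'a'), add 'a' as idx 1
Step 2: w='' (idx 0), next='c' -> output (0, 'c'), add 'c' as idx 2
Step 3: w='a' (idx 1), next='a' -> output (1, 'a'), add 'aa' as idx 3
Step 4: w='a' (idx 1), next='c' -> output (1, 'c'), add 'ac' as idx 4
Step 5: w='aa' (idx 3), end of input -> output (3, '')


Encoded: [(0, 'a'), (0, 'c'), (1, 'a'), (1, 'c'), (3, '')]


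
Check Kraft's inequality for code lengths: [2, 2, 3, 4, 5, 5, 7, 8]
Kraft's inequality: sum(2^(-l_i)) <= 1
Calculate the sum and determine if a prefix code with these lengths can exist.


Sum = 2^(-2) + 2^(-2) + 2^(-3) + 2^(-4) + 2^(-5) + 2^(-5) + 2^(-7) + 2^(-8)
    = 0.25 + 0.25 + 0.125 + 0.0625 + 0.03125 + 0.03125 + 0.0078125 + 0.00390625
    = 195/256 = 0.76171875
Since 0.76171875 <= 1, Kraft's inequality IS satisfied.
A prefix code with these lengths CAN exist.

Kraft sum = 0.76171875. Satisfied.


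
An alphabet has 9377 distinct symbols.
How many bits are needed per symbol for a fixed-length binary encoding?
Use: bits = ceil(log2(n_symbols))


log2(9377) = 13.1949
Bracket: 2^13 = 8192 < 9377 <= 2^14 = 16384
So ceil(log2(9377)) = 14

bits = ceil(log2(9377)) = ceil(13.1949) = 14 bits
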